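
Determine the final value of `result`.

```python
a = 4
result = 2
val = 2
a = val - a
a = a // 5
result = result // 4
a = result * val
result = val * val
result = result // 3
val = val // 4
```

1

a = 2-4 = -2
a = (-2)//5 = -1
result = 2//4 = 0
a = 0*2 = 0
result = 2*2 = 4
result = 4//3 = 1
val = 2//4 = 0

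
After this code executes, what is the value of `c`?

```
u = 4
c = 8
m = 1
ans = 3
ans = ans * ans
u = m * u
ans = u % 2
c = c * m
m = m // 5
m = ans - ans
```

ans = 3*3 = 9
u = 1*4 = 4
ans = 4%2 = 0
c = 8*1 = 8
m = 1//5 = 0
m = 0-0 = 0

8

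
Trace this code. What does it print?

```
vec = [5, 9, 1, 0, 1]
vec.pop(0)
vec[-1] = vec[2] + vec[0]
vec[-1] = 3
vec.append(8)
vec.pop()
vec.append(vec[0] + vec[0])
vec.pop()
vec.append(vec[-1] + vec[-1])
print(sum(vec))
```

pop(0) removes 5 → [9, 1, 0, 1]
vec[-1] = vec[2]+vec[0] = 0+9 = 9 → [9, 1, 0, 9]
vec[-1] = 3 → [9, 1, 0, 3]
append 8 → [9, 1, 0, 3, 8]
pop() removes 8 → [9, 1, 0, 3]
append vec[0]+vec[0] = 9+9 = 18 → [9, 1, 0, 3, 18]
pop() removes 18 → [9, 1, 0, 3]
append vec[-1]+vec[-1] = 3+3 = 6 → [9, 1, 0, 3, 6]
sum = 19

19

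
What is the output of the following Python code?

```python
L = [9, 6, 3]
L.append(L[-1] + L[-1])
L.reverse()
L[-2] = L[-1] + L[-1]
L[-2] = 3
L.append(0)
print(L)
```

append L[-1]+L[-1] = 3+3 = 6 → [9, 6, 3, 6]
reverse → [6, 3, 6, 9]
L[-2] = L[-1]+L[-1] = 9+9 = 18 → [6, 3, 18, 9]
L[-2] = 3 → [6, 3, 3, 9]
append 0 → [6, 3, 3, 9, 0]

[6, 3, 3, 9, 0]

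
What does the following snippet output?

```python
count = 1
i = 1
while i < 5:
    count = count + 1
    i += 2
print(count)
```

3

i=1: count = 1+1 = 2
i=3: count = 2+1 = 3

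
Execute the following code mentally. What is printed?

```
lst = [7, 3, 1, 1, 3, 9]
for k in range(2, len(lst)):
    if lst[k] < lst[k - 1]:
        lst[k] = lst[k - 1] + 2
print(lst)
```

[7, 3, 5, 7, 9, 9]

k=2: 1<3, lst[2] = 3+2 = 5 → [7, 3, 5, 1, 3, 9]
k=3: 1<5, lst[3] = 5+2 = 7 → [7, 3, 5, 7, 3, 9]
k=4: 3<7, lst[4] = 7+2 = 9 → [7, 3, 5, 7, 9, 9]
k=5: 9>=9, unchanged → [7, 3, 5, 7, 9, 9]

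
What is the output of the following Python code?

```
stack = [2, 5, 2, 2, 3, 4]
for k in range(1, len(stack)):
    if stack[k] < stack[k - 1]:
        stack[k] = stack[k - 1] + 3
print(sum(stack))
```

k=1: 5>=2, unchanged → [2, 5, 2, 2, 3, 4]
k=2: 2<5, stack[2] = 5+3 = 8 → [2, 5, 8, 2, 3, 4]
k=3: 2<8, stack[3] = 8+3 = 11 → [2, 5, 8, 11, 3, 4]
k=4: 3<11, stack[4] = 11+3 = 14 → [2, 5, 8, 11, 14, 4]
k=5: 4<14, stack[5] = 14+3 = 17 → [2, 5, 8, 11, 14, 17]
sum = 57

57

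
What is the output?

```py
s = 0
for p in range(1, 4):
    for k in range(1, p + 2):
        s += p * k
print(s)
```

45

p=1,k=1: s = 0+1 = 1
p=1,k=2: s = 1+2 = 3
p=2,k=1: s = 3+2 = 5
p=2,k=2: s = 5+4 = 9
p=2,k=3: s = 9+6 = 15
p=3,k=1: s = 15+3 = 18
p=3,k=2: s = 18+6 = 24
p=3,k=3: s = 24+9 = 33
p=3,k=4: s = 33+12 = 45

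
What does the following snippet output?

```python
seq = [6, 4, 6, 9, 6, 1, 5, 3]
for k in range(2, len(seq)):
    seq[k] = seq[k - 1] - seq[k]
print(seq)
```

[6, 4, -2, -11, -17, -18, -23, -26]

k=2: seq[2] = 4-6 = -2 → [6, 4, -2, 9, 6, 1, 5, 3]
k=3: seq[3] = (-2)-9 = -11 → [6, 4, -2, -11, 6, 1, 5, 3]
k=4: seq[4] = (-11)-6 = -17 → [6, 4, -2, -11, -17, 1, 5, 3]
k=5: seq[5] = (-17)-1 = -18 → [6, 4, -2, -11, -17, -18, 5, 3]
k=6: seq[6] = (-18)-5 = -23 → [6, 4, -2, -11, -17, -18, -23, 3]
k=7: seq[7] = (-23)-3 = -26 → [6, 4, -2, -11, -17, -18, -23, -26]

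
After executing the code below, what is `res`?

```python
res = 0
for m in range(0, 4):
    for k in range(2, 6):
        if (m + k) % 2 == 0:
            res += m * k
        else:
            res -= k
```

m=0,k=2: even sum, res = 0+0 = 0
m=0,k=3: odd sum, res = 0-3 = -3
m=0,k=4: even sum, res = (-3)+0 = -3
m=0,k=5: odd sum, res = (-3)-5 = -8
m=1,k=2: odd sum, res = (-8)-2 = -10
m=1,k=3: even sum, res = (-10)+3 = -7
m=1,k=4: odd sum, res = (-7)-4 = -11
m=1,k=5: even sum, res = (-11)+5 = -6
m=2,k=2: even sum, res = (-6)+4 = -2
m=2,k=3: odd sum, res = (-2)-3 = -5
m=2,k=4: even sum, res = (-5)+8 = 3
m=2,k=5: odd sum, res = 3-5 = -2
m=3,k=2: odd sum, res = (-2)-2 = -4
m=3,k=3: even sum, res = (-4)+9 = 5
m=3,k=4: odd sum, res = 5-4 = 1
m=3,k=5: even sum, res = 1+15 = 16

16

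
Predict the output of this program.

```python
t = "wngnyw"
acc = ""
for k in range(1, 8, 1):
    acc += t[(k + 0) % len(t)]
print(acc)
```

k=1: add t[1]='n' → 'n'
k=2: add t[2]='g' → 'ng'
k=3: add t[3]='n' → 'ngn'
k=4: add t[4]='y' → 'ngny'
k=5: add t[5]='w' → 'ngnyw'
k=6: add t[0]='w' → 'ngnyww'
k=7: add t[1]='n' → 'ngnywwn'

ngnywwn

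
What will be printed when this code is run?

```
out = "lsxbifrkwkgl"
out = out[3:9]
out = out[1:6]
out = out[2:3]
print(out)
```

r

slice [3:9] → 'bifrkw'
slice [1:6] → 'ifrkw'
slice [2:3] → 'r'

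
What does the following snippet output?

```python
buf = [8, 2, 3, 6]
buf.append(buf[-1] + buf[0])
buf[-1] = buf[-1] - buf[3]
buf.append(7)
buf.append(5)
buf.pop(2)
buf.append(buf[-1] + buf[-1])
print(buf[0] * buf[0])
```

64

append buf[-1]+buf[0] = 6+8 = 14 → [8, 2, 3, 6, 14]
buf[-1] = buf[-1]-buf[3] = 14-6 = 8 → [8, 2, 3, 6, 8]
append 7 → [8, 2, 3, 6, 8, 7]
append 5 → [8, 2, 3, 6, 8, 7, 5]
pop(2) removes 3 → [8, 2, 6, 8, 7, 5]
append buf[-1]+buf[-1] = 5+5 = 10 → [8, 2, 6, 8, 7, 5, 10]
buf[0]*buf[0] = 8*8 = 64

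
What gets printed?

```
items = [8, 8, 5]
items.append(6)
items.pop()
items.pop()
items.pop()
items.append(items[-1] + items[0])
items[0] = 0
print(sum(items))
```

16

append 6 → [8, 8, 5, 6]
pop() removes 6 → [8, 8, 5]
pop() removes 5 → [8, 8]
pop() removes 8 → [8]
append items[-1]+items[0] = 8+8 = 16 → [8, 16]
items[0] = 0 → [0, 16]
sum = 16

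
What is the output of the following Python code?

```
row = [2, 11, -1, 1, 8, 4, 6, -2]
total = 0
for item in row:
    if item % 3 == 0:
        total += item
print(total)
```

item=2: not %3==0
item=11: not %3==0
item=-1: not %3==0
item=1: not %3==0
item=8: not %3==0
item=4: not %3==0
item=6: %3==0, total = 0+6 = 6
item=-2: not %3==0

6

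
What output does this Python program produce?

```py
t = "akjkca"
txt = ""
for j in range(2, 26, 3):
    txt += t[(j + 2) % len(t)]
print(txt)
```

ckckckck

j=2: add t[4]='c' → 'c'
j=5: add t[1]='k' → 'ck'
j=8: add t[4]='c' → 'ckc'
j=11: add t[1]='k' → 'ckck'
j=14: add t[4]='c' → 'ckckc'
j=17: add t[1]='k' → 'ckckck'
j=20: add t[4]='c' → 'ckckckc'
j=23: add t[1]='k' → 'ckckckck'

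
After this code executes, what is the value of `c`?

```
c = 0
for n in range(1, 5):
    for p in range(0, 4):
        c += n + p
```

64

n=1,p=0: c = 0+1 = 1
n=1,p=1: c = 1+2 = 3
n=1,p=2: c = 3+3 = 6
n=1,p=3: c = 6+4 = 10
n=2,p=0: c = 10+2 = 12
n=2,p=1: c = 12+3 = 15
n=2,p=2: c = 15+4 = 19
n=2,p=3: c = 19+5 = 24
n=3,p=0: c = 24+3 = 27
n=3,p=1: c = 27+4 = 31
n=3,p=2: c = 31+5 = 36
n=3,p=3: c = 36+6 = 42
n=4,p=0: c = 42+4 = 46
n=4,p=1: c = 46+5 = 51
n=4,p=2: c = 51+6 = 57
n=4,p=3: c = 57+7 = 64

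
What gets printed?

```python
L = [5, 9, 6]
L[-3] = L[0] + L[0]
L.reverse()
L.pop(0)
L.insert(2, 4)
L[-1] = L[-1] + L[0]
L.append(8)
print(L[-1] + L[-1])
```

16

L[-3] = L[0]+L[0] = 5+5 = 10 → [10, 9, 6]
reverse → [6, 9, 10]
pop(0) removes 6 → [9, 10]
insert 4 at 2 → [9, 10, 4]
L[-1] = L[-1]+L[0] = 4+9 = 13 → [9, 10, 13]
append 8 → [9, 10, 13, 8]
L[-1]+L[-1] = 8+8 = 16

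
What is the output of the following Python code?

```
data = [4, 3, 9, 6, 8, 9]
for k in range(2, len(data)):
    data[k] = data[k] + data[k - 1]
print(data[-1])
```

35

k=2: data[2] = 9+3 = 12 → [4, 3, 12, 6, 8, 9]
k=3: data[3] = 6+12 = 18 → [4, 3, 12, 18, 8, 9]
k=4: data[4] = 8+18 = 26 → [4, 3, 12, 18, 26, 9]
k=5: data[5] = 9+26 = 35 → [4, 3, 12, 18, 26, 35]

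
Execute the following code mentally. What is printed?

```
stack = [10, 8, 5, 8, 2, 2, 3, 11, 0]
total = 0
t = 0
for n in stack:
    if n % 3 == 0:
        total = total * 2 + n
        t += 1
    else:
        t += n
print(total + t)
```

n=10: not %3==0; t=10
n=8: not %3==0; t=18
n=5: not %3==0; t=23
n=8: not %3==0; t=31
n=2: not %3==0; t=33
n=2: not %3==0; t=35
n=3: %3==0, total = 0*2+3 = 3; t=36
n=11: not %3==0; t=47
n=0: %3==0, total = 3*2+0 = 6; t=48
total+t = 6+48 = 54

54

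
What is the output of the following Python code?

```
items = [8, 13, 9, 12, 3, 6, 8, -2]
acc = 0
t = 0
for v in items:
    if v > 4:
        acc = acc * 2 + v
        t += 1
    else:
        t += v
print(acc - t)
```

597

v=8: >4, acc = 0*2+8 = 8; t=1
v=13: >4, acc = 8*2+13 = 29; t=2
v=9: >4, acc = 29*2+9 = 67; t=3
v=12: >4, acc = 67*2+12 = 146; t=4
v=3: not >4; t=7
v=6: >4, acc = 146*2+6 = 298; t=8
v=8: >4, acc = 298*2+8 = 604; t=9
v=-2: not >4; t=7
acc-t = 604-7 = 597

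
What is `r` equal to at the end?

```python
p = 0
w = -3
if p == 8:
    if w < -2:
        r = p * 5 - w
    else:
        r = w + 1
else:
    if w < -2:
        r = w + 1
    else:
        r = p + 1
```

p=0, w=-3
p == 8 is False; w < -2 is True
→ r = w + 1 = -2

-2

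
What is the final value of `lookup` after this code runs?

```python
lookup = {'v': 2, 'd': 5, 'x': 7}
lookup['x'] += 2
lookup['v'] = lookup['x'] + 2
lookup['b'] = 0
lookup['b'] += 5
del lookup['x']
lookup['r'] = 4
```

{'v': 11, 'd': 5, 'b': 5, 'r': 4}

lookup['x'] = 7+2 = 9 → {'v': 2, 'd': 5, 'x': 9}
lookup['v'] = lookup['x']+2 = 11 → {'v': 11, 'd': 5, 'x': 9}
lookup['b'] = 0 → {'v': 11, 'd': 5, 'x': 9, 'b': 0}
lookup['b'] = 0+5 = 5 → {'v': 11, 'd': 5, 'x': 9, 'b': 5}
del 'x' → {'v': 11, 'd': 5, 'b': 5}
lookup['r'] = 4 → {'v': 11, 'd': 5, 'b': 5, 'r': 4}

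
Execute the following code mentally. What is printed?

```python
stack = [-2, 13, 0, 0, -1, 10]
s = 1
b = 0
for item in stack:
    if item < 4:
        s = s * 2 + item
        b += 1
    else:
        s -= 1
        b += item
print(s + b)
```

17

item=-2: <4, s = 1*2+(-2) = 0; b=1
item=13: not <4, s = 0-1 = -1; b=14
item=0: <4, s = (-1)*2+0 = -2; b=15
item=0: <4, s = (-2)*2+0 = -4; b=16
item=-1: <4, s = (-4)*2+(-1) = -9; b=17
item=10: not <4, s = (-9)-1 = -10; b=27
s+b = (-10)+27 = 17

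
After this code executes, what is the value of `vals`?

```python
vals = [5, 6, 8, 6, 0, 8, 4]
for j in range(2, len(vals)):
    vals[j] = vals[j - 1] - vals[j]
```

[5, 6, -2, -8, -8, -16, -20]

j=2: vals[2] = 6-8 = -2 → [5, 6, -2, 6, 0, 8, 4]
j=3: vals[3] = (-2)-6 = -8 → [5, 6, -2, -8, 0, 8, 4]
j=4: vals[4] = (-8)-0 = -8 → [5, 6, -2, -8, -8, 8, 4]
j=5: vals[5] = (-8)-8 = -16 → [5, 6, -2, -8, -8, -16, 4]
j=6: vals[6] = (-16)-4 = -20 → [5, 6, -2, -8, -8, -16, -20]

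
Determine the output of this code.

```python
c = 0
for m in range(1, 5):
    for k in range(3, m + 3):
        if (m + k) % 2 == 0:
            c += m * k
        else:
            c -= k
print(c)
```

m=1,k=3: even sum, c = 0+3 = 3
m=2,k=3: odd sum, c = 3-3 = 0
m=2,k=4: even sum, c = 0+8 = 8
m=3,k=3: even sum, c = 8+9 = 17
m=3,k=4: odd sum, c = 17-4 = 13
m=3,k=5: even sum, c = 13+15 = 28
m=4,k=3: odd sum, c = 28-3 = 25
m=4,k=4: even sum, c = 25+16 = 41
m=4,k=5: odd sum, c = 41-5 = 36
m=4,k=6: even sum, c = 36+24 = 60

60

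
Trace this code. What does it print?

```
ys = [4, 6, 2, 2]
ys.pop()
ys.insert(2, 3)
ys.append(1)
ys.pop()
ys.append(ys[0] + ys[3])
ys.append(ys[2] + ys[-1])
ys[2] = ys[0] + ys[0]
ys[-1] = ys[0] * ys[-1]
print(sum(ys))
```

pop() removes 2 → [4, 6, 2]
insert 3 at 2 → [4, 6, 3, 2]
append 1 → [4, 6, 3, 2, 1]
pop() removes 1 → [4, 6, 3, 2]
append ys[0]+ys[3] = 4+2 = 6 → [4, 6, 3, 2, 6]
append ys[2]+ys[-1] = 3+6 = 9 → [4, 6, 3, 2, 6, 9]
ys[2] = ys[0]+ys[0] = 4+4 = 8 → [4, 6, 8, 2, 6, 9]
ys[-1] = ys[0]*ys[-1] = 4*9 = 36 → [4, 6, 8, 2, 6, 36]
sum = 62

62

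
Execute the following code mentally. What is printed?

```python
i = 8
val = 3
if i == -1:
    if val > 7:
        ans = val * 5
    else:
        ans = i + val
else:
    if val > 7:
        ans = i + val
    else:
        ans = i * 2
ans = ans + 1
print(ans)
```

i=8, val=3
i == -1 is False; val > 7 is False
→ ans = i * 2 = 16
ans = 16+1 = 17

17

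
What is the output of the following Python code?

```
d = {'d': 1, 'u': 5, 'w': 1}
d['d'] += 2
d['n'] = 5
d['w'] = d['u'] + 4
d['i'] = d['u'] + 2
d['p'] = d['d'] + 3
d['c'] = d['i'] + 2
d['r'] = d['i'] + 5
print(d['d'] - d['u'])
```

d['d'] = 1+2 = 3 → {'d': 3, 'u': 5, 'w': 1}
d['n'] = 5 → {'d': 3, 'u': 5, 'w': 1, 'n': 5}
d['w'] = d['u']+4 = 9 → {'d': 3, 'u': 5, 'w': 9, 'n': 5}
d['i'] = d['u']+2 = 7 → {'d': 3, 'u': 5, 'w': 9, 'n': 5, 'i': 7}
d['p'] = d['d']+3 = 6 → {'d': 3, 'u': 5, 'w': 9, 'n': 5, 'i': 7, 'p': 6}
d['c'] = d['i']+2 = 9 → {'d': 3, 'u': 5, 'w': 9, 'n': 5, 'i': 7, 'p': 6, 'c': 9}
d['r'] = d['i']+5 = 12 → {'d': 3, 'u': 5, 'w': 9, 'n': 5, 'i': 7, 'p': 6, 'c': 9, 'r': 12}
d['d']-d['u'] = 3-5 = -2

-2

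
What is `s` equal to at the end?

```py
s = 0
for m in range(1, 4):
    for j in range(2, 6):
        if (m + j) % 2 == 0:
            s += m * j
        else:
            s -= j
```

m=1,j=2: odd sum, s = 0-2 = -2
m=1,j=3: even sum, s = (-2)+3 = 1
m=1,j=4: odd sum, s = 1-4 = -3
m=1,j=5: even sum, s = (-3)+5 = 2
m=2,j=2: even sum, s = 2+4 = 6
m=2,j=3: odd sum, s = 6-3 = 3
m=2,j=4: even sum, s = 3+8 = 11
m=2,j=5: odd sum, s = 11-5 = 6
m=3,j=2: odd sum, s = 6-2 = 4
m=3,j=3: even sum, s = 4+9 = 13
m=3,j=4: odd sum, s = 13-4 = 9
m=3,j=5: even sum, s = 9+15 = 24

24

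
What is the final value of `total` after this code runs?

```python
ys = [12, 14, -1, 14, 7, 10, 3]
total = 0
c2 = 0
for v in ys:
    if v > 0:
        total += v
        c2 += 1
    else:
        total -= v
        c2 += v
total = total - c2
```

v=12: >0, total = 0+12 = 12; c2=1
v=14: >0, total = 12+14 = 26; c2=2
v=-1: not >0, total = 26-(-1) = 27; c2=1
v=14: >0, total = 27+14 = 41; c2=2
v=7: >0, total = 41+7 = 48; c2=3
v=10: >0, total = 48+10 = 58; c2=4
v=3: >0, total = 58+3 = 61; c2=5
total-c2 = 61-5 = 56

56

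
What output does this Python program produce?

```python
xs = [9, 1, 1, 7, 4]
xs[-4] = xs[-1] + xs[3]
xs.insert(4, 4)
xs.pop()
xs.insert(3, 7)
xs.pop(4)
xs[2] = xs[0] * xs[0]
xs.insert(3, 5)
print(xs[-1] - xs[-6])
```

xs[-4] = xs[-1]+xs[3] = 4+7 = 11 → [9, 11, 1, 7, 4]
insert 4 at 4 → [9, 11, 1, 7, 4, 4]
pop() removes 4 → [9, 11, 1, 7, 4]
insert 7 at 3 → [9, 11, 1, 7, 7, 4]
pop(4) removes 7 → [9, 11, 1, 7, 4]
xs[2] = xs[0]*xs[0] = 9*9 = 81 → [9, 11, 81, 7, 4]
insert 5 at 3 → [9, 11, 81, 5, 7, 4]
xs[-1]-xs[-6] = 4-9 = -5

-5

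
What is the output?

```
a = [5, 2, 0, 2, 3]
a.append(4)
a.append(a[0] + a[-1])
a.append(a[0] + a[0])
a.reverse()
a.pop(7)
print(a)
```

[10, 9, 4, 3, 2, 0, 2]

append 4 → [5, 2, 0, 2, 3, 4]
append a[0]+a[-1] = 5+4 = 9 → [5, 2, 0, 2, 3, 4, 9]
append a[0]+a[0] = 5+5 = 10 → [5, 2, 0, 2, 3, 4, 9, 10]
reverse → [10, 9, 4, 3, 2, 0, 2, 5]
pop(7) removes 5 → [10, 9, 4, 3, 2, 0, 2]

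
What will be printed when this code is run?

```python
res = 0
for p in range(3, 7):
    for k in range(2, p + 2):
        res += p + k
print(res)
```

p=3,k=2: res = 0+5 = 5
p=3,k=3: res = 5+6 = 11
p=3,k=4: res = 11+7 = 18
p=4,k=2: res = 18+6 = 24
p=4,k=3: res = 24+7 = 31
p=4,k=4: res = 31+8 = 39
p=4,k=5: res = 39+9 = 48
p=5,k=2: res = 48+7 = 55
p=5,k=3: res = 55+8 = 63
p=5,k=4: res = 63+9 = 72
p=5,k=5: res = 72+10 = 82
p=5,k=6: res = 82+11 = 93
p=6,k=2: res = 93+8 = 101
p=6,k=3: res = 101+9 = 110
p=6,k=4: res = 110+10 = 120
p=6,k=5: res = 120+11 = 131
p=6,k=6: res = 131+12 = 143
p=6,k=7: res = 143+13 = 156

156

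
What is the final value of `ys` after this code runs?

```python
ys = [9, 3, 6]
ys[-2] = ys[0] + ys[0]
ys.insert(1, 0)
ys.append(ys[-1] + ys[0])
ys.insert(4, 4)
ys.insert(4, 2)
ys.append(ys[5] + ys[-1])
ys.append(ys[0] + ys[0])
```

[9, 0, 18, 6, 2, 4, 15, 19, 18]

ys[-2] = ys[0]+ys[0] = 9+9 = 18 → [9, 18, 6]
insert 0 at 1 → [9, 0, 18, 6]
append ys[-1]+ys[0] = 6+9 = 15 → [9, 0, 18, 6, 15]
insert 4 at 4 → [9, 0, 18, 6, 4, 15]
insert 2 at 4 → [9, 0, 18, 6, 2, 4, 15]
append ys[5]+ys[-1] = 4+15 = 19 → [9, 0, 18, 6, 2, 4, 15, 19]
append ys[0]+ys[0] = 9+9 = 18 → [9, 0, 18, 6, 2, 4, 15, 19, 18]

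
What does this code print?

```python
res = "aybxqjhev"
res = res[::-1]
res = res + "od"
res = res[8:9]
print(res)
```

a

reverse → 'vehjqxbya'
+ 'od' → 'vehjqxbyaod'
slice [8:9] → 'a'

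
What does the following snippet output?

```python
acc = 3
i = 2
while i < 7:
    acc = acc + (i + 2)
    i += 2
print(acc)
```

21

i=2: acc = 3+4 = 7
i=4: acc = 7+6 = 13
i=6: acc = 13+8 = 21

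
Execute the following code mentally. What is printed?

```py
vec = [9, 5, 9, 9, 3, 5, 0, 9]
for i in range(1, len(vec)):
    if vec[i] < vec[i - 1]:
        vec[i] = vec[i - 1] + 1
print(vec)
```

[9, 10, 11, 12, 13, 14, 15, 16]

i=1: 5<9, vec[1] = 9+1 = 10 → [9, 10, 9, 9, 3, 5, 0, 9]
i=2: 9<10, vec[2] = 10+1 = 11 → [9, 10, 11, 9, 3, 5, 0, 9]
i=3: 9<11, vec[3] = 11+1 = 12 → [9, 10, 11, 12, 3, 5, 0, 9]
i=4: 3<12, vec[4] = 12+1 = 13 → [9, 10, 11, 12, 13, 5, 0, 9]
i=5: 5<13, vec[5] = 13+1 = 14 → [9, 10, 11, 12, 13, 14, 0, 9]
i=6: 0<14, vec[6] = 14+1 = 15 → [9, 10, 11, 12, 13, 14, 15, 9]
i=7: 9<15, vec[7] = 15+1 = 16 → [9, 10, 11, 12, 13, 14, 15, 16]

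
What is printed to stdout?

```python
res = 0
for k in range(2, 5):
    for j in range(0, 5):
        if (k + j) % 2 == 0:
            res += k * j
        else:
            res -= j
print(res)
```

34

k=2,j=0: even sum, res = 0+0 = 0
k=2,j=1: odd sum, res = 0-1 = -1
k=2,j=2: even sum, res = (-1)+4 = 3
k=2,j=3: odd sum, res = 3-3 = 0
k=2,j=4: even sum, res = 0+8 = 8
k=3,j=0: odd sum, res = 8-0 = 8
k=3,j=1: even sum, res = 8+3 = 11
k=3,j=2: odd sum, res = 11-2 = 9
k=3,j=3: even sum, res = 9+9 = 18
k=3,j=4: odd sum, res = 18-4 = 14
k=4,j=0: even sum, res = 14+0 = 14
k=4,j=1: odd sum, res = 14-1 = 13
k=4,j=2: even sum, res = 13+8 = 21
k=4,j=3: odd sum, res = 21-3 = 18
k=4,j=4: even sum, res = 18+16 = 34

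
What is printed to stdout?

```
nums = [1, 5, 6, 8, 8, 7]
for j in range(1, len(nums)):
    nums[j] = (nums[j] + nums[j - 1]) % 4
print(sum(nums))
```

j=1: nums[1] = (5+1)%4 = 2 → [1, 2, 6, 8, 8, 7]
j=2: nums[2] = (6+2)%4 = 0 → [1, 2, 0, 8, 8, 7]
j=3: nums[3] = (8+0)%4 = 0 → [1, 2, 0, 0, 8, 7]
j=4: nums[4] = (8+0)%4 = 0 → [1, 2, 0, 0, 0, 7]
j=5: nums[5] = (7+0)%4 = 3 → [1, 2, 0, 0, 0, 3]
sum = 6

6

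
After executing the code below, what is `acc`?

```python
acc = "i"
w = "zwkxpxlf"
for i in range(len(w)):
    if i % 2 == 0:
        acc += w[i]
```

'izkpl'

i=0: add 'z' → 'iz'
i=1: skip
i=2: add 'k' → 'izk'
i=3: skip
i=4: add 'p' → 'izkp'
i=5: skip
i=6: add 'l' → 'izkpl'
i=7: skip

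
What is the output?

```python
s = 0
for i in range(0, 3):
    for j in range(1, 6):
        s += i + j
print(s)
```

i=0,j=1: s = 0+1 = 1
i=0,j=2: s = 1+2 = 3
i=0,j=3: s = 3+3 = 6
i=0,j=4: s = 6+4 = 10
i=0,j=5: s = 10+5 = 15
i=1,j=1: s = 15+2 = 17
i=1,j=2: s = 17+3 = 20
i=1,j=3: s = 20+4 = 24
i=1,j=4: s = 24+5 = 29
i=1,j=5: s = 29+6 = 35
i=2,j=1: s = 35+3 = 38
i=2,j=2: s = 38+4 = 42
i=2,j=3: s = 42+5 = 47
i=2,j=4: s = 47+6 = 53
i=2,j=5: s = 53+7 = 60

60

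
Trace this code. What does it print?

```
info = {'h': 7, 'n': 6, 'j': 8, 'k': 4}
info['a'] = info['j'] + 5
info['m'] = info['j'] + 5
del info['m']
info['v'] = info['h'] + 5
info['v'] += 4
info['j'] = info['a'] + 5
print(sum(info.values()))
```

64

info['a'] = info['j']+5 = 13 → {'h': 7, 'n': 6, 'j': 8, 'k': 4, 'a': 13}
info['m'] = info['j']+5 = 13 → {'h': 7, 'n': 6, 'j': 8, 'k': 4, 'a': 13, 'm': 13}
del 'm' → {'h': 7, 'n': 6, 'j': 8, 'k': 4, 'a': 13}
info['v'] = info['h']+5 = 12 → {'h': 7, 'n': 6, 'j': 8, 'k': 4, 'a': 13, 'v': 12}
info['v'] = 12+4 = 16 → {'h': 7, 'n': 6, 'j': 8, 'k': 4, 'a': 13, 'v': 16}
info['j'] = info['a']+5 = 18 → {'h': 7, 'n': 6, 'j': 18, 'k': 4, 'a': 13, 'v': 16}
sum of values = 64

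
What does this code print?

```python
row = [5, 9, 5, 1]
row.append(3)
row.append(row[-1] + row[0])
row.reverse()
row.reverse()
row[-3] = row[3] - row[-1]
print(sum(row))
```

23

append 3 → [5, 9, 5, 1, 3]
append row[-1]+row[0] = 3+5 = 8 → [5, 9, 5, 1, 3, 8]
reverse → [8, 3, 1, 5, 9, 5]
reverse → [5, 9, 5, 1, 3, 8]
row[-3] = row[3]-row[-1] = 1-8 = -7 → [5, 9, 5, -7, 3, 8]
sum = 23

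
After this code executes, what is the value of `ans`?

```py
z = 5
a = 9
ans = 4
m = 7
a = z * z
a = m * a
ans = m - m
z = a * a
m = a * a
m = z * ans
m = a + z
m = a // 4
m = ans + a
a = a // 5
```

0

a = 5*5 = 25
a = 7*25 = 175
ans = 7-7 = 0
z = 175*175 = 30625
m = 175*175 = 30625
m = 30625*0 = 0
m = 175+30625 = 30800
m = 175//4 = 43
m = 0+175 = 175
a = 175//5 = 35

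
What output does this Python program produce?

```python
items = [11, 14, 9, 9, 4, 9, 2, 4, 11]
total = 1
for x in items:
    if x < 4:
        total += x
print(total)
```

3

x=11: not <4
x=14: not <4
x=9: not <4
x=9: not <4
x=4: not <4
x=9: not <4
x=2: <4, total = 1+2 = 3
x=4: not <4
x=11: not <4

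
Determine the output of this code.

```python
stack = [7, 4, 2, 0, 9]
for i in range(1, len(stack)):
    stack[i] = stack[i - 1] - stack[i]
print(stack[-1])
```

i=1: stack[1] = 7-4 = 3 → [7, 3, 2, 0, 9]
i=2: stack[2] = 3-2 = 1 → [7, 3, 1, 0, 9]
i=3: stack[3] = 1-0 = 1 → [7, 3, 1, 1, 9]
i=4: stack[4] = 1-9 = -8 → [7, 3, 1, 1, -8]

-8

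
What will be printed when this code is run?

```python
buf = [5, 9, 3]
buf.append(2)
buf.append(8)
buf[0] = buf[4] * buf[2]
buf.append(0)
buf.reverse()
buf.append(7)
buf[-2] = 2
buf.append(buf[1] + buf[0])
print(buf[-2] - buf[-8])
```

7

append 2 → [5, 9, 3, 2]
append 8 → [5, 9, 3, 2, 8]
buf[0] = buf[4]*buf[2] = 8*3 = 24 → [24, 9, 3, 2, 8]
append 0 → [24, 9, 3, 2, 8, 0]
reverse → [0, 8, 2, 3, 9, 24]
append 7 → [0, 8, 2, 3, 9, 24, 7]
buf[-2] = 2 → [0, 8, 2, 3, 9, 2, 7]
append buf[1]+buf[0] = 8+0 = 8 → [0, 8, 2, 3, 9, 2, 7, 8]
buf[-2]-buf[-8] = 7-0 = 7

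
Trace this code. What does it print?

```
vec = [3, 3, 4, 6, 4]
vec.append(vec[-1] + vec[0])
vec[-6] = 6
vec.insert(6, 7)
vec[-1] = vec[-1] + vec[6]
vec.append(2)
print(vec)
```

[6, 3, 4, 6, 4, 7, 14, 2]

append vec[-1]+vec[0] = 4+3 = 7 → [3, 3, 4, 6, 4, 7]
vec[-6] = 6 → [6, 3, 4, 6, 4, 7]
insert 7 at 6 → [6, 3, 4, 6, 4, 7, 7]
vec[-1] = vec[-1]+vec[6] = 7+7 = 14 → [6, 3, 4, 6, 4, 7, 14]
append 2 → [6, 3, 4, 6, 4, 7, 14, 2]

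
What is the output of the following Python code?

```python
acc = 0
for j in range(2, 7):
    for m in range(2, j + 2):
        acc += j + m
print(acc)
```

165

j=2,m=2: acc = 0+4 = 4
j=2,m=3: acc = 4+5 = 9
j=3,m=2: acc = 9+5 = 14
j=3,m=3: acc = 14+6 = 20
j=3,m=4: acc = 20+7 = 27
j=4,m=2: acc = 27+6 = 33
j=4,m=3: acc = 33+7 = 40
j=4,m=4: acc = 40+8 = 48
j=4,m=5: acc = 48+9 = 57
j=5,m=2: acc = 57+7 = 64
j=5,m=3: acc = 64+8 = 72
j=5,m=4: acc = 72+9 = 81
j=5,m=5: acc = 81+10 = 91
j=5,m=6: acc = 91+11 = 102
j=6,m=2: acc = 102+8 = 110
j=6,m=3: acc = 110+9 = 119
j=6,m=4: acc = 119+10 = 129
j=6,m=5: acc = 129+11 = 140
j=6,m=6: acc = 140+12 = 152
j=6,m=7: acc = 152+13 = 165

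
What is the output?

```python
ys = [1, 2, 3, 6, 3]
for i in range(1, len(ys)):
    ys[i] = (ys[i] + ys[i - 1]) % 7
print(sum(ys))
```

16

i=1: ys[1] = (2+1)%7 = 3 → [1, 3, 3, 6, 3]
i=2: ys[2] = (3+3)%7 = 6 → [1, 3, 6, 6, 3]
i=3: ys[3] = (6+6)%7 = 5 → [1, 3, 6, 5, 3]
i=4: ys[4] = (3+5)%7 = 1 → [1, 3, 6, 5, 1]
sum = 16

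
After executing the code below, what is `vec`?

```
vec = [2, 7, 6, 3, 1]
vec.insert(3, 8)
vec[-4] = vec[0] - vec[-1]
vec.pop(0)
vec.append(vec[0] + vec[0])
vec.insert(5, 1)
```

insert 8 at 3 → [2, 7, 6, 8, 3, 1]
vec[-4] = vec[0]-vec[-1] = 2-1 = 1 → [2, 7, 1, 8, 3, 1]
pop(0) removes 2 → [7, 1, 8, 3, 1]
append vec[0]+vec[0] = 7+7 = 14 → [7, 1, 8, 3, 1, 14]
insert 1 at 5 → [7, 1, 8, 3, 1, 1, 14]

[7, 1, 8, 3, 1, 1, 14]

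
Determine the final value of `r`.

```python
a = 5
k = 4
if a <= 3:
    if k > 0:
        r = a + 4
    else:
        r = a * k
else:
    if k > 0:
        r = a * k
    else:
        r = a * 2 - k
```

a=5, k=4
a <= 3 is False; k > 0 is True
→ r = a * k = 20

20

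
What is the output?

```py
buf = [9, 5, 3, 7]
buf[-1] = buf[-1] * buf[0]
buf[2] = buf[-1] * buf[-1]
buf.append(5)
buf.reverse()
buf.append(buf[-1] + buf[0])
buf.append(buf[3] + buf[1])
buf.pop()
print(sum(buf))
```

4065

buf[-1] = buf[-1]*buf[0] = 7*9 = 63 → [9, 5, 3, 63]
buf[2] = buf[-1]*buf[-1] = 63*63 = 3969 → [9, 5, 3969, 63]
append 5 → [9, 5, 3969, 63, 5]
reverse → [5, 63, 3969, 5, 9]
append buf[-1]+buf[0] = 9+5 = 14 → [5, 63, 3969, 5, 9, 14]
append buf[3]+buf[1] = 5+63 = 68 → [5, 63, 3969, 5, 9, 14, 68]
pop() removes 68 → [5, 63, 3969, 5, 9, 14]
sum = 4065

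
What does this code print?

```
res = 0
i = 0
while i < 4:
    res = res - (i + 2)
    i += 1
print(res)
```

i=0: res = 0-2 = -2
i=1: res = (-2)-3 = -5
i=2: res = (-5)-4 = -9
i=3: res = (-9)-5 = -14

-14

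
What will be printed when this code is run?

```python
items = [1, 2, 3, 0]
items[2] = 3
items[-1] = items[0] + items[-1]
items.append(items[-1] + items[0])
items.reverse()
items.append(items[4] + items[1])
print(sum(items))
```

items[2] = 3 → [1, 2, 3, 0]
items[-1] = items[0]+items[-1] = 1+0 = 1 → [1, 2, 3, 1]
append items[-1]+items[0] = 1+1 = 2 → [1, 2, 3, 1, 2]
reverse → [2, 1, 3, 2, 1]
append items[4]+items[1] = 1+1 = 2 → [2, 1, 3, 2, 1, 2]
sum = 11

11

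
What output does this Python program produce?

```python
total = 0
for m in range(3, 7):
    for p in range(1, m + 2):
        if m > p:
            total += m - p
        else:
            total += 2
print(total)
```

m=3,p=1: 3>1, total = 0+2 = 2
m=3,p=2: 3>2, total = 2+1 = 3
m=3,p=3: not 3>3, total = 3+2 = 5
m=3,p=4: not 3>4, total = 5+2 = 7
m=4,p=1: 4>1, total = 7+3 = 10
m=4,p=2: 4>2, total = 10+2 = 12
m=4,p=3: 4>3, total = 12+1 = 13
m=4,p=4: not 4>4, total = 13+2 = 15
m=4,p=5: not 4>5, total = 15+2 = 17
m=5,p=1: 5>1, total = 17+4 = 21
m=5,p=2: 5>2, total = 21+3 = 24
m=5,p=3: 5>3, total = 24+2 = 26
m=5,p=4: 5>4, total = 26+1 = 27
m=5,p=5: not 5>5, total = 27+2 = 29
m=5,p=6: not 5>6, total = 29+2 = 31
m=6,p=1: 6>1, total = 31+5 = 36
m=6,p=2: 6>2, total = 36+4 = 40
m=6,p=3: 6>3, total = 40+3 = 43
m=6,p=4: 6>4, total = 43+2 = 45
m=6,p=5: 6>5, total = 45+1 = 46
m=6,p=6: not 6>6, total = 46+2 = 48
m=6,p=7: not 6>7, total = 48+2 = 50

50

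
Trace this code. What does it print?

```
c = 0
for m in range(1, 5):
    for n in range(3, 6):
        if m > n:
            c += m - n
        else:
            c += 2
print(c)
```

m=1,n=3: not 1>3, c = 0+2 = 2
m=1,n=4: not 1>4, c = 2+2 = 4
m=1,n=5: not 1>5, c = 4+2 = 6
m=2,n=3: not 2>3, c = 6+2 = 8
m=2,n=4: not 2>4, c = 8+2 = 10
m=2,n=5: not 2>5, c = 10+2 = 12
m=3,n=3: not 3>3, c = 12+2 = 14
m=3,n=4: not 3>4, c = 14+2 = 16
m=3,n=5: not 3>5, c = 16+2 = 18
m=4,n=3: 4>3, c = 18+1 = 19
m=4,n=4: not 4>4, c = 19+2 = 21
m=4,n=5: not 4>5, c = 21+2 = 23

23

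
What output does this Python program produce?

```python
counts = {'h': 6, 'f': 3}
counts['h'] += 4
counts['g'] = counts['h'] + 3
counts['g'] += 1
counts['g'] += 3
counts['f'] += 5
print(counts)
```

counts['h'] = 6+4 = 10 → {'h': 10, 'f': 3}
counts['g'] = counts['h']+3 = 13 → {'h': 10, 'f': 3, 'g': 13}
counts['g'] = 13+1 = 14 → {'h': 10, 'f': 3, 'g': 14}
counts['g'] = 14+3 = 17 → {'h': 10, 'f': 3, 'g': 17}
counts['f'] = 3+5 = 8 → {'h': 10, 'f': 8, 'g': 17}

{'h': 10, 'f': 8, 'g': 17}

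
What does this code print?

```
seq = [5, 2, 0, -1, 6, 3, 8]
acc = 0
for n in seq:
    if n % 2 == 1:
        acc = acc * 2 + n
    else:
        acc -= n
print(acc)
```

n=5: odd, acc = 0*2+5 = 5
n=2: not odd, acc = 5-2 = 3
n=0: not odd, acc = 3-0 = 3
n=-1: odd, acc = 3*2+(-1) = 5
n=6: not odd, acc = 5-6 = -1
n=3: odd, acc = (-1)*2+3 = 1
n=8: not odd, acc = 1-8 = -7

-7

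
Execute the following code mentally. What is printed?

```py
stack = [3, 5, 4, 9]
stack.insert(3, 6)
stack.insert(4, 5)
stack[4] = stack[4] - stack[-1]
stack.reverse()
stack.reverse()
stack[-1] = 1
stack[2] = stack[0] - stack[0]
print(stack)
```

insert 6 at 3 → [3, 5, 4, 6, 9]
insert 5 at 4 → [3, 5, 4, 6, 5, 9]
stack[4] = stack[4]-stack[-1] = 5-9 = -4 → [3, 5, 4, 6, -4, 9]
reverse → [9, -4, 6, 4, 5, 3]
reverse → [3, 5, 4, 6, -4, 9]
stack[-1] = 1 → [3, 5, 4, 6, -4, 1]
stack[2] = stack[0]-stack[0] = 3-3 = 0 → [3, 5, 0, 6, -4, 1]

[3, 5, 0, 6, -4, 1]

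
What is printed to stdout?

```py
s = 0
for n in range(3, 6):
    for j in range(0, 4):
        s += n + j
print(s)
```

66

n=3,j=0: s = 0+3 = 3
n=3,j=1: s = 3+4 = 7
n=3,j=2: s = 7+5 = 12
n=3,j=3: s = 12+6 = 18
n=4,j=0: s = 18+4 = 22
n=4,j=1: s = 22+5 = 27
n=4,j=2: s = 27+6 = 33
n=4,j=3: s = 33+7 = 40
n=5,j=0: s = 40+5 = 45
n=5,j=1: s = 45+6 = 51
n=5,j=2: s = 51+7 = 58
n=5,j=3: s = 58+8 = 66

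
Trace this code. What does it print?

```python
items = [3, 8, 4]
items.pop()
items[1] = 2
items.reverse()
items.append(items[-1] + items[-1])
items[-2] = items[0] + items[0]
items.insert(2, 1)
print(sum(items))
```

13

pop() removes 4 → [3, 8]
items[1] = 2 → [3, 2]
reverse → [2, 3]
append items[-1]+items[-1] = 3+3 = 6 → [2, 3, 6]
items[-2] = items[0]+items[0] = 2+2 = 4 → [2, 4, 6]
insert 1 at 2 → [2, 4, 1, 6]
sum = 13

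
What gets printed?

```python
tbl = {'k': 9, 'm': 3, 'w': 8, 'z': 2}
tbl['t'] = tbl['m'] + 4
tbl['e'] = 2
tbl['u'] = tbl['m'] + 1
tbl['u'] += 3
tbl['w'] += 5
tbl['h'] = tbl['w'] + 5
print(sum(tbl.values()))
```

tbl['t'] = tbl['m']+4 = 7 → {'k': 9, 'm': 3, 'w': 8, 'z': 2, 't': 7}
tbl['e'] = 2 → {'k': 9, 'm': 3, 'w': 8, 'z': 2, 't': 7, 'e': 2}
tbl['u'] = tbl['m']+1 = 4 → {'k': 9, 'm': 3, 'w': 8, 'z': 2, 't': 7, 'e': 2, 'u': 4}
tbl['u'] = 4+3 = 7 → {'k': 9, 'm': 3, 'w': 8, 'z': 2, 't': 7, 'e': 2, 'u': 7}
tbl['w'] = 8+5 = 13 → {'k': 9, 'm': 3, 'w': 13, 'z': 2, 't': 7, 'e': 2, 'u': 7}
tbl['h'] = tbl['w']+5 = 18 → {'k': 9, 'm': 3, 'w': 13, 'z': 2, 't': 7, 'e': 2, 'u': 7, 'h': 18}
sum of values = 61

61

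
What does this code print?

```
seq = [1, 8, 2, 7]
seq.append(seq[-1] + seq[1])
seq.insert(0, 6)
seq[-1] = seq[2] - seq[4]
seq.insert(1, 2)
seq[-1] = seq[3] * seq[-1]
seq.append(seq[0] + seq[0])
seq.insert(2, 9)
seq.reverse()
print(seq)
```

append seq[-1]+seq[1] = 7+8 = 15 → [1, 8, 2, 7, 15]
insert 6 at 0 → [6, 1, 8, 2, 7, 15]
seq[-1] = seq[2]-seq[4] = 8-7 = 1 → [6, 1, 8, 2, 7, 1]
insert 2 at 1 → [6, 2, 1, 8, 2, 7, 1]
seq[-1] = seq[3]*seq[-1] = 8*1 = 8 → [6, 2, 1, 8, 2, 7, 8]
append seq[0]+seq[0] = 6+6 = 12 → [6, 2, 1, 8, 2, 7, 8, 12]
insert 9 at 2 → [6, 2, 9, 1, 8, 2, 7, 8, 12]
reverse → [12, 8, 7, 2, 8, 1, 9, 2, 6]

[12, 8, 7, 2, 8, 1, 9, 2, 6]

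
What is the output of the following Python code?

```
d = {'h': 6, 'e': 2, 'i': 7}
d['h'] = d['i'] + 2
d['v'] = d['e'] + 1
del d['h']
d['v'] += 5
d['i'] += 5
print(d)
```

d['h'] = d['i']+2 = 9 → {'h': 9, 'e': 2, 'i': 7}
d['v'] = d['e']+1 = 3 → {'h': 9, 'e': 2, 'i': 7, 'v': 3}
del 'h' → {'e': 2, 'i': 7, 'v': 3}
d['v'] = 3+5 = 8 → {'e': 2, 'i': 7, 'v': 8}
d['i'] = 7+5 = 12 → {'e': 2, 'i': 12, 'v': 8}

{'e': 2, 'i': 12, 'v': 8}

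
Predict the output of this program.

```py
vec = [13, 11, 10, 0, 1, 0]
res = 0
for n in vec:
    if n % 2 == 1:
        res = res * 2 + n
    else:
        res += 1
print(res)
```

n=13: odd, res = 0*2+13 = 13
n=11: odd, res = 13*2+11 = 37
n=10: not odd, res = 37+1 = 38
n=0: not odd, res = 38+1 = 39
n=1: odd, res = 39*2+1 = 79
n=0: not odd, res = 79+1 = 80

80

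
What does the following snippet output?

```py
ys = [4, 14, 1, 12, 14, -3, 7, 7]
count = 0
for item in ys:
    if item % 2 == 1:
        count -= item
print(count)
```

item=4: not odd
item=14: not odd
item=1: odd, count = 0-1 = -1
item=12: not odd
item=14: not odd
item=-3: odd, count = (-1)-(-3) = 2
item=7: odd, count = 2-7 = -5
item=7: odd, count = (-5)-7 = -12

-12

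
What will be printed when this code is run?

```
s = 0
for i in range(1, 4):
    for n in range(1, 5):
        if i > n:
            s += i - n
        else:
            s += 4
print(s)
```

i=1,n=1: not 1>1, s = 0+4 = 4
i=1,n=2: not 1>2, s = 4+4 = 8
i=1,n=3: not 1>3, s = 8+4 = 12
i=1,n=4: not 1>4, s = 12+4 = 16
i=2,n=1: 2>1, s = 16+1 = 17
i=2,n=2: not 2>2, s = 17+4 = 21
i=2,n=3: not 2>3, s = 21+4 = 25
i=2,n=4: not 2>4, s = 25+4 = 29
i=3,n=1: 3>1, s = 29+2 = 31
i=3,n=2: 3>2, s = 31+1 = 32
i=3,n=3: not 3>3, s = 32+4 = 36
i=3,n=4: not 3>4, s = 36+4 = 40

40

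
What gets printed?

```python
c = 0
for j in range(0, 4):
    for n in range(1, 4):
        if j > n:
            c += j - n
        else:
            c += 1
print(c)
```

13

j=0,n=1: not 0>1, c = 0+1 = 1
j=0,n=2: not 0>2, c = 1+1 = 2
j=0,n=3: not 0>3, c = 2+1 = 3
j=1,n=1: not 1>1, c = 3+1 = 4
j=1,n=2: not 1>2, c = 4+1 = 5
j=1,n=3: not 1>3, c = 5+1 = 6
j=2,n=1: 2>1, c = 6+1 = 7
j=2,n=2: not 2>2, c = 7+1 = 8
j=2,n=3: not 2>3, c = 8+1 = 9
j=3,n=1: 3>1, c = 9+2 = 11
j=3,n=2: 3>2, c = 11+1 = 12
j=3,n=3: not 3>3, c = 12+1 = 13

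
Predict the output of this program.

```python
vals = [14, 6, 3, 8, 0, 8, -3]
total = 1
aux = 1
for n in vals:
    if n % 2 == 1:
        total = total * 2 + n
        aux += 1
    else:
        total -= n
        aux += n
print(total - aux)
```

-144

n=14: not odd, total = 1-14 = -13; aux=15
n=6: not odd, total = (-13)-6 = -19; aux=21
n=3: odd, total = (-19)*2+3 = -35; aux=22
n=8: not odd, total = (-35)-8 = -43; aux=30
n=0: not odd, total = (-43)-0 = -43; aux=30
n=8: not odd, total = (-43)-8 = -51; aux=38
n=-3: odd, total = (-51)*2+(-3) = -105; aux=39
total-aux = (-105)-39 = -144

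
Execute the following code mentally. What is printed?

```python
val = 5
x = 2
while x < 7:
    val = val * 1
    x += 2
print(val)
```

5

x=2: val = 5*1 = 5
x=4: val = 5*1 = 5
x=6: val = 5*1 = 5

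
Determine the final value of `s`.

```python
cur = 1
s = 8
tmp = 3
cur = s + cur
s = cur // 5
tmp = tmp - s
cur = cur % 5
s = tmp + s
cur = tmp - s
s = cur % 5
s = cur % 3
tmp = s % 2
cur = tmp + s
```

cur = 8+1 = 9
s = 9//5 = 1
tmp = 3-1 = 2
cur = 9%5 = 4
s = 2+1 = 3
cur = 2-3 = -1
s = (-1)%5 = 4
s = (-1)%3 = 2
tmp = 2%2 = 0
cur = 0+2 = 2

2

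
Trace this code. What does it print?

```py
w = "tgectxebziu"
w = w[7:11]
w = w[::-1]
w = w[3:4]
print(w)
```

slice [7:11] → 'bziu'
reverse → 'uizb'
slice [3:4] → 'b'

b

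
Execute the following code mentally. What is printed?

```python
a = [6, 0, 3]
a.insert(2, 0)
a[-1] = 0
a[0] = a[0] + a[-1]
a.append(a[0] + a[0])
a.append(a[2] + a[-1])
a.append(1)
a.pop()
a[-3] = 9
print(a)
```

insert 0 at 2 → [6, 0, 0, 3]
a[-1] = 0 → [6, 0, 0, 0]
a[0] = a[0]+a[-1] = 6+0 = 6 → [6, 0, 0, 0]
append a[0]+a[0] = 6+6 = 12 → [6, 0, 0, 0, 12]
append a[2]+a[-1] = 0+12 = 12 → [6, 0, 0, 0, 12, 12]
append 1 → [6, 0, 0, 0, 12, 12, 1]
pop() removes 1 → [6, 0, 0, 0, 12, 12]
a[-3] = 9 → [6, 0, 0, 9, 12, 12]

[6, 0, 0, 9, 12, 12]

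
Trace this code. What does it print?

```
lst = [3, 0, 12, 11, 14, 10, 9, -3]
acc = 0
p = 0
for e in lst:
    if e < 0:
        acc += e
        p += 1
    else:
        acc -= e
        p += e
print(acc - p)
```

e=3: not <0, acc = 0-3 = -3; p=3
e=0: not <0, acc = (-3)-0 = -3; p=3
e=12: not <0, acc = (-3)-12 = -15; p=15
e=11: not <0, acc = (-15)-11 = -26; p=26
e=14: not <0, acc = (-26)-14 = -40; p=40
e=10: not <0, acc = (-40)-10 = -50; p=50
e=9: not <0, acc = (-50)-9 = -59; p=59
e=-3: <0, acc = (-59)+(-3) = -62; p=60
acc-p = (-62)-60 = -122

-122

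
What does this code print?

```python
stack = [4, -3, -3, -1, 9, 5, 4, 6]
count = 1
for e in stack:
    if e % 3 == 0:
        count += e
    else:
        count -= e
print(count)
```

-2

e=4: not %3==0, count = 1-4 = -3
e=-3: %3==0, count = (-3)+(-3) = -6
e=-3: %3==0, count = (-6)+(-3) = -9
e=-1: not %3==0, count = (-9)-(-1) = -8
e=9: %3==0, count = (-8)+9 = 1
e=5: not %3==0, count = 1-5 = -4
e=4: not %3==0, count = (-4)-4 = -8
e=6: %3==0, count = (-8)+6 = -2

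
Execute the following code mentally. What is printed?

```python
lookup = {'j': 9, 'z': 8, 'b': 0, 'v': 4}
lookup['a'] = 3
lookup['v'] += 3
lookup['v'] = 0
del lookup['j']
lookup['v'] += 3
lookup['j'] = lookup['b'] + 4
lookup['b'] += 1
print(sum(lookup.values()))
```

19

lookup['a'] = 3 → {'j': 9, 'z': 8, 'b': 0, 'v': 4, 'a': 3}
lookup['v'] = 4+3 = 7 → {'j': 9, 'z': 8, 'b': 0, 'v': 7, 'a': 3}
lookup['v'] = 0 → {'j': 9, 'z': 8, 'b': 0, 'v': 0, 'a': 3}
del 'j' → {'z': 8, 'b': 0, 'v': 0, 'a': 3}
lookup['v'] = 0+3 = 3 → {'z': 8, 'b': 0, 'v': 3, 'a': 3}
lookup['j'] = lookup['b']+4 = 4 → {'z': 8, 'b': 0, 'v': 3, 'a': 3, 'j': 4}
lookup['b'] = 0+1 = 1 → {'z': 8, 'b': 1, 'v': 3, 'a': 3, 'j': 4}
sum of values = 19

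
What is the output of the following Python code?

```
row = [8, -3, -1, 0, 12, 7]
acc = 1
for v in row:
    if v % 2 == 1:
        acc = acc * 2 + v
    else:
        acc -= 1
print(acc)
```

-11

v=8: not odd, acc = 1-1 = 0
v=-3: odd, acc = 0*2+(-3) = -3
v=-1: odd, acc = (-3)*2+(-1) = -7
v=0: not odd, acc = (-7)-1 = -8
v=12: not odd, acc = (-8)-1 = -9
v=7: odd, acc = (-9)*2+7 = -11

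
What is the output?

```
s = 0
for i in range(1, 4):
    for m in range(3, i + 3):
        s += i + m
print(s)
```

i=1,m=3: s = 0+4 = 4
i=2,m=3: s = 4+5 = 9
i=2,m=4: s = 9+6 = 15
i=3,m=3: s = 15+6 = 21
i=3,m=4: s = 21+7 = 28
i=3,m=5: s = 28+8 = 36

36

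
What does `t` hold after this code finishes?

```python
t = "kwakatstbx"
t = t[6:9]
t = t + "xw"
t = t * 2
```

slice [6:9] → 'stb'
+ 'xw' → 'stbxw'
repeat ×2 → 'stbxwstbxw'

'stbxwstbxw'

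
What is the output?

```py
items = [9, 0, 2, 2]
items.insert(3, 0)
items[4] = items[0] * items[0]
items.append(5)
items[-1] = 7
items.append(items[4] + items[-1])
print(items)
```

insert 0 at 3 → [9, 0, 2, 0, 2]
items[4] = items[0]*items[0] = 9*9 = 81 → [9, 0, 2, 0, 81]
append 5 → [9, 0, 2, 0, 81, 5]
items[-1] = 7 → [9, 0, 2, 0, 81, 7]
append items[4]+items[-1] = 81+7 = 88 → [9, 0, 2, 0, 81, 7, 88]

[9, 0, 2, 0, 81, 7, 88]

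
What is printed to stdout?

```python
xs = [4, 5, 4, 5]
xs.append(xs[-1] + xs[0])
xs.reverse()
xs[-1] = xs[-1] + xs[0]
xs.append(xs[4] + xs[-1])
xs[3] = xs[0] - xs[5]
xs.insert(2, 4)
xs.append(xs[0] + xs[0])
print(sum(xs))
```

append xs[-1]+xs[0] = 5+4 = 9 → [4, 5, 4, 5, 9]
reverse → [9, 5, 4, 5, 4]
xs[-1] = xs[-1]+xs[0] = 4+9 = 13 → [9, 5, 4, 5, 13]
append xs[4]+xs[-1] = 13+13 = 26 → [9, 5, 4, 5, 13, 26]
xs[3] = xs[0]-xs[5] = 9-26 = -17 → [9, 5, 4, -17, 13, 26]
insert 4 at 2 → [9, 5, 4, 4, -17, 13, 26]
append xs[0]+xs[0] = 9+9 = 18 → [9, 5, 4, 4, -17, 13, 26, 18]
sum = 62

62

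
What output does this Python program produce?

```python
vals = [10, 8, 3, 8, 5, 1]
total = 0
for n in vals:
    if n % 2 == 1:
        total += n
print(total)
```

n=10: not odd
n=8: not odd
n=3: odd, total = 0+3 = 3
n=8: not odd
n=5: odd, total = 3+5 = 8
n=1: odd, total = 8+1 = 9

9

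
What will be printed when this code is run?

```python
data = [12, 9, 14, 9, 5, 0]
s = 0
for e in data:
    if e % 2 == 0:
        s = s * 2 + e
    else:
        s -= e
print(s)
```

12

e=12: even, s = 0*2+12 = 12
e=9: not even, s = 12-9 = 3
e=14: even, s = 3*2+14 = 20
e=9: not even, s = 20-9 = 11
e=5: not even, s = 11-5 = 6
e=0: even, s = 6*2+0 = 12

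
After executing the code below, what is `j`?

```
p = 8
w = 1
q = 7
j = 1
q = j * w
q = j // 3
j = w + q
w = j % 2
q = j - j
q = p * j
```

1

q = 1*1 = 1
q = 1//3 = 0
j = 1+0 = 1
w = 1%2 = 1
q = 1-1 = 0
q = 8*1 = 8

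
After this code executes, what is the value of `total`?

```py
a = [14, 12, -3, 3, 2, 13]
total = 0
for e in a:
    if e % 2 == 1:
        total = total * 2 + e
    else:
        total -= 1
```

-11

e=14: not odd, total = 0-1 = -1
e=12: not odd, total = (-1)-1 = -2
e=-3: odd, total = (-2)*2+(-3) = -7
e=3: odd, total = (-7)*2+3 = -11
e=2: not odd, total = (-11)-1 = -12
e=13: odd, total = (-12)*2+13 = -11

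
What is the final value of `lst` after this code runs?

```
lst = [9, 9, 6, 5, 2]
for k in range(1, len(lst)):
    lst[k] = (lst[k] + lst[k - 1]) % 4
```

[9, 2, 0, 1, 3]

k=1: lst[1] = (9+9)%4 = 2 → [9, 2, 6, 5, 2]
k=2: lst[2] = (6+2)%4 = 0 → [9, 2, 0, 5, 2]
k=3: lst[3] = (5+0)%4 = 1 → [9, 2, 0, 1, 2]
k=4: lst[4] = (2+1)%4 = 3 → [9, 2, 0, 1, 3]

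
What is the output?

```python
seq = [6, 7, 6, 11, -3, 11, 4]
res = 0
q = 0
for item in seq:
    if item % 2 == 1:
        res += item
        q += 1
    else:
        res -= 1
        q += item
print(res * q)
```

item=6: not odd, res = 0-1 = -1; q=6
item=7: odd, res = (-1)+7 = 6; q=7
item=6: not odd, res = 6-1 = 5; q=13
item=11: odd, res = 5+11 = 16; q=14
item=-3: odd, res = 16+(-3) = 13; q=15
item=11: odd, res = 13+11 = 24; q=16
item=4: not odd, res = 24-1 = 23; q=20
res*q = 23*20 = 460

460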